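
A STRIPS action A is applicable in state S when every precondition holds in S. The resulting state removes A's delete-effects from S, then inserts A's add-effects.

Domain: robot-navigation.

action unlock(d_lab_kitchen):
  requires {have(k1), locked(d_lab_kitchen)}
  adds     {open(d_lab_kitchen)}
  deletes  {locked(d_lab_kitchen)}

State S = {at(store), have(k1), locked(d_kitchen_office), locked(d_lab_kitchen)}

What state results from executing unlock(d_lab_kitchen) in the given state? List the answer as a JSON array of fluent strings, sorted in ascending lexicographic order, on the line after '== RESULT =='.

Progress:
  pre ⊆ S: {have(k1), locked(d_lab_kitchen)} ⊆ S  — applicable
  S \ del = {at(store), have(k1), locked(d_kitchen_office)}
  ∪ add   = {at(store), have(k1), locked(d_kitchen_office), open(d_lab_kitchen)}

== RESULT ==
["at(store)", "have(k1)", "locked(d_kitchen_office)", "open(d_lab_kitchen)"]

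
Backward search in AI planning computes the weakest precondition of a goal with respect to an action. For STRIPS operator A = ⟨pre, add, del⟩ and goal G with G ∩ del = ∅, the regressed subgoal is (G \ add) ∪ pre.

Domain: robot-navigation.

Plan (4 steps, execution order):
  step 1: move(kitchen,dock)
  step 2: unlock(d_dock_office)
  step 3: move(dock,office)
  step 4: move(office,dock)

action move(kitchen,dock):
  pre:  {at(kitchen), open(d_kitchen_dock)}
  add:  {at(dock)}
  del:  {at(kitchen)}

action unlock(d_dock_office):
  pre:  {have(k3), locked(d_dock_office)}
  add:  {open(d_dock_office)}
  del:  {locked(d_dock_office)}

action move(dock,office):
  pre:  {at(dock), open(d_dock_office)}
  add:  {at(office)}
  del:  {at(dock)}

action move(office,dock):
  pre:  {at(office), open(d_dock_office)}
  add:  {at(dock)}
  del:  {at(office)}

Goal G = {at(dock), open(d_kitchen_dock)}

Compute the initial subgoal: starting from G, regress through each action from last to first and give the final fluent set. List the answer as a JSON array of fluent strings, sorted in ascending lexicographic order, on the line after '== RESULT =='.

Work backward from the goal:
  through step 4 (move(office,dock)): drop {at(dock)}, keep {open(d_kitchen_dock)}, require {at(office), open(d_dock_office)}
    → {at(office), open(d_dock_office), open(d_kitchen_dock)}
  through step 3 (move(dock,office)): drop {at(office)}, keep {open(d_dock_office), open(d_kitchen_dock)}, require {at(dock), open(d_dock_office)}
    → {at(dock), open(d_dock_office), open(d_kitchen_dock)}
  through step 2 (unlock(d_dock_office)): drop {open(d_dock_office)}, keep {at(dock), open(d_kitchen_dock)}, require {have(k3), locked(d_dock_office)}
    → {at(dock), have(k3), locked(d_dock_office), open(d_kitchen_dock)}
  through step 1 (move(kitchen,dock)): drop {at(dock)}, keep {have(k3), locked(d_dock_office), open(d_kitchen_dock)}, require {at(kitchen), open(d_kitchen_dock)}
    → {at(kitchen), have(k3), locked(d_dock_office), open(d_kitchen_dock)}

== RESULT ==
["at(kitchen)", "have(k3)", "locked(d_dock_office)", "open(d_kitchen_dock)"]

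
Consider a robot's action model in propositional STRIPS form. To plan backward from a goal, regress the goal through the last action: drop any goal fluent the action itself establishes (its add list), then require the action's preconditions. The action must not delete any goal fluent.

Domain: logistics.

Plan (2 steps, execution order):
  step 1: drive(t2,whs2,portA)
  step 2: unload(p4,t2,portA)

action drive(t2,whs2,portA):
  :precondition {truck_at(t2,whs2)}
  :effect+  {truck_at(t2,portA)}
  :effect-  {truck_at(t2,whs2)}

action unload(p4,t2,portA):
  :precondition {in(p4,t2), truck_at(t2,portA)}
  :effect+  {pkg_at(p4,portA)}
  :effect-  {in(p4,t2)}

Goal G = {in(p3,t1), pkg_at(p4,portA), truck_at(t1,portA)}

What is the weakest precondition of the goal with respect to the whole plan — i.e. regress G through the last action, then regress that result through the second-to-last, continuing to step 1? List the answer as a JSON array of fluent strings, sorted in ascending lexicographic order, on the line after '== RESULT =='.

Regress step by step:
  through step 2 (unload(p4,t2,portA)): drop {pkg_at(p4,portA)}, keep {in(p3,t1), truck_at(t1,portA)}, require {in(p4,t2), truck_at(t2,portA)}
    → {in(p3,t1), in(p4,t2), truck_at(t1,portA), truck_at(t2,portA)}
  through step 1 (drive(t2,whs2,portA)): drop {truck_at(t2,portA)}, keep {in(p3,t1), in(p4,t2), truck_at(t1,portA)}, require {truck_at(t2,whs2)}
    → {in(p3,t1), in(p4,t2), truck_at(t1,portA), truck_at(t2,whs2)}

== RESULT ==
["in(p3,t1)", "in(p4,t2)", "truck_at(t1,portA)", "truck_at(t2,whs2)"]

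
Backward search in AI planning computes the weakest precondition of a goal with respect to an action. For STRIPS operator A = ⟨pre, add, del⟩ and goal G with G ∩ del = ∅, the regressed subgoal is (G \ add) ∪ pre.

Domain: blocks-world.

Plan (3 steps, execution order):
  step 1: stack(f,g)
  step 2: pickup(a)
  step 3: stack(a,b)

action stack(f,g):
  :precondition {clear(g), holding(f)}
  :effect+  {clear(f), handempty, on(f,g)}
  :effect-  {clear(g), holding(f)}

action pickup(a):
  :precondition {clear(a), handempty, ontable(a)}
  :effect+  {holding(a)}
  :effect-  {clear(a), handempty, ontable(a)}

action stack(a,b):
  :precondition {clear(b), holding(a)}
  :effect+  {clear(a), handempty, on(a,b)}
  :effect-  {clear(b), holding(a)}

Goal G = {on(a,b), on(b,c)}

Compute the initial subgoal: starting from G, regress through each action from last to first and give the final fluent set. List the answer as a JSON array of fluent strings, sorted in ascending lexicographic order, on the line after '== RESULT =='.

Regress step by step:
  through step 3 (stack(a,b)): drop {on(a,b)}, keep {on(b,c)}, require {clear(b), holding(a)}
    → {clear(b), holding(a), on(b,c)}
  through step 2 (pickup(a)): drop {holding(a)}, keep {clear(b), on(b,c)}, require {clear(a), handempty, ontable(a)}
    → {clear(a), clear(b), handempty, on(b,c), ontable(a)}
  through step 1 (stack(f,g)): drop {handempty}, keep {clear(a), clear(b), on(b,c), ontable(a)}, require {clear(g), holding(f)}
    → {clear(a), clear(b), clear(g), holding(f), on(b,c), ontable(a)}

== RESULT ==
["clear(a)", "clear(b)", "clear(g)", "holding(f)", "on(b,c)", "ontable(a)"]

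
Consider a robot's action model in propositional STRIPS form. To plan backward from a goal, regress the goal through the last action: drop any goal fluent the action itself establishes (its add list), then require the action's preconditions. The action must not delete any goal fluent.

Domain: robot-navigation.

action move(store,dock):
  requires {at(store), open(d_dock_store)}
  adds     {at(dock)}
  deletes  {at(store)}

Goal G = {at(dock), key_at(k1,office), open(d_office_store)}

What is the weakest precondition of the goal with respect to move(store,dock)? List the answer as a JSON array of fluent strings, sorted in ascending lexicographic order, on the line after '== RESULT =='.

Compute (G \ add) ∪ pre:
  G ∩ del = {}  (empty — regression defined)
  G \ add = {at(dock), key_at(k1,office), open(d_office_store)} \ {at(dock)} = {key_at(k1,office), open(d_office_store)}
  ∪ pre   = {key_at(k1,office), open(d_office_store)} ∪ {at(store), open(d_dock_store)}
          = {at(store), key_at(k1,office), open(d_dock_store), open(d_office_store)}

== RESULT ==
["at(store)", "key_at(k1,office)", "open(d_dock_store)", "open(d_office_store)"]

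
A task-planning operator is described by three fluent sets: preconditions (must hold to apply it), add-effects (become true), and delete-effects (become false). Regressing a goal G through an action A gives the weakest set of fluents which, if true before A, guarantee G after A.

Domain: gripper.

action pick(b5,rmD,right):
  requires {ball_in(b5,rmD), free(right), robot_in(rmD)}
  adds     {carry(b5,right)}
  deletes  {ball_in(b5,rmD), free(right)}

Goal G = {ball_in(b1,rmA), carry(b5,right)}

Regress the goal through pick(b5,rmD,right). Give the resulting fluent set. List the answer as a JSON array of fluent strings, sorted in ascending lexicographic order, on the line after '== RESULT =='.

Regress:
  G ∩ del = {}  (empty — regression defined)
  G \ add = {ball_in(b1,rmA), carry(b5,right)} \ {carry(b5,right)} = {ball_in(b1,rmA)}
  ∪ pre   = {ball_in(b1,rmA)} ∪ {ball_in(b5,rmD), free(right), robot_in(rmD)}
          = {ball_in(b1,rmA), ball_in(b5,rmD), free(right), robot_in(rmD)}

== RESULT ==
["ball_in(b1,rmA)", "ball_in(b5,rmD)", "free(right)", "robot_in(rmD)"]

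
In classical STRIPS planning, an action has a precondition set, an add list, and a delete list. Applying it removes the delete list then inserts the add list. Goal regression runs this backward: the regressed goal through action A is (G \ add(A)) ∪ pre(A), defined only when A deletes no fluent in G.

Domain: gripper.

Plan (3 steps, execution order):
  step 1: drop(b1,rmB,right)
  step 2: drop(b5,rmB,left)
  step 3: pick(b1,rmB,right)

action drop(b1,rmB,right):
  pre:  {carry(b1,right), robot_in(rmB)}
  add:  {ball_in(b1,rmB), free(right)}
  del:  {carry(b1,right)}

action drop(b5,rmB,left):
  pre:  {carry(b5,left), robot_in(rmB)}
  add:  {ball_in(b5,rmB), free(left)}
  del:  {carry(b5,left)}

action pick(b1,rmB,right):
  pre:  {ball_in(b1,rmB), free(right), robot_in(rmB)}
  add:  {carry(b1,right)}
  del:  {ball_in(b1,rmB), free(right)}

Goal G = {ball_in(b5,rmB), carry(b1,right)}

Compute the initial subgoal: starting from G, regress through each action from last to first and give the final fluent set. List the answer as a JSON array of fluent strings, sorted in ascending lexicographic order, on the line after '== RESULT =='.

Regress step by step:
  through step 3 (pick(b1,rmB,right)): drop {carry(b1,right)}, keep {ball_in(b5,rmB)}, require {ball_in(b1,rmB), free(right), robot_in(rmB)}
    → {ball_in(b1,rmB), ball_in(b5,rmB), free(right), robot_in(rmB)}
  through step 2 (drop(b5,rmB,left)): drop {ball_in(b5,rmB)}, keep {ball_in(b1,rmB), free(right), robot_in(rmB)}, require {carry(b5,left), robot_in(rmB)}
    → {ball_in(b1,rmB), carry(b5,left), free(right), robot_in(rmB)}
  through step 1 (drop(b1,rmB,right)): drop {ball_in(b1,rmB), free(right)}, keep {carry(b5,left), robot_in(rmB)}, require {carry(b1,right), robot_in(rmB)}
    → {carry(b1,right), carry(b5,left), robot_in(rmB)}

== RESULT ==
["carry(b1,right)", "carry(b5,left)", "robot_in(rmB)"]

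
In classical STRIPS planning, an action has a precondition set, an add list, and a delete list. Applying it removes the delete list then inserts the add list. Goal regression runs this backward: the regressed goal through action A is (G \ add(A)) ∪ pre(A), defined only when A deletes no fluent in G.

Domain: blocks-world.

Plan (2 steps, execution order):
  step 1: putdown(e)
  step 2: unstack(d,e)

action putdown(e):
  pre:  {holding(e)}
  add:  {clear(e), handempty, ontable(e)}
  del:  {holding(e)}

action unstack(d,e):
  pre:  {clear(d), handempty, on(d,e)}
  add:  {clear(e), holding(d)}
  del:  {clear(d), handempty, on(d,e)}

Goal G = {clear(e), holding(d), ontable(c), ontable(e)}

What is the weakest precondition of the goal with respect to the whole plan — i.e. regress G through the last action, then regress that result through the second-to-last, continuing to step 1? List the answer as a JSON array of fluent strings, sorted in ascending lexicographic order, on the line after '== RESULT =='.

Regress step by step:
  through step 2 (unstack(d,e)): drop {clear(e), holding(d)}, keep {ontable(c), ontable(e)}, require {clear(d), handempty, on(d,e)}
    → {clear(d), handempty, on(d,e), ontable(c), ontable(e)}
  through step 1 (putdown(e)): drop {handempty, ontable(e)}, keep {clear(d), on(d,e), ontable(c)}, require {holding(e)}
    → {clear(d), holding(e), on(d,e), ontable(c)}

== RESULT ==
["clear(d)", "holding(e)", "on(d,e)", "ontable(c)"]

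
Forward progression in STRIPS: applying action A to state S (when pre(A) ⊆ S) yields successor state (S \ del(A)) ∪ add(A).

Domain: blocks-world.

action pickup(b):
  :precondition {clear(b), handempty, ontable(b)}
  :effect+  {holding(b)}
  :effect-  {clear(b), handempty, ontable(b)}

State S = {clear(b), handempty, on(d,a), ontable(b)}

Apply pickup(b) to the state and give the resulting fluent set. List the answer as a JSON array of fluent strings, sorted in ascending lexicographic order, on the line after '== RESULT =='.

Progress:
  pre ⊆ S: {clear(b), handempty, ontable(b)} ⊆ S  — applicable
  S \ del = {on(d,a)}
  ∪ add   = {holding(b), on(d,a)}

== RESULT ==
["holding(b)", "on(d,a)"]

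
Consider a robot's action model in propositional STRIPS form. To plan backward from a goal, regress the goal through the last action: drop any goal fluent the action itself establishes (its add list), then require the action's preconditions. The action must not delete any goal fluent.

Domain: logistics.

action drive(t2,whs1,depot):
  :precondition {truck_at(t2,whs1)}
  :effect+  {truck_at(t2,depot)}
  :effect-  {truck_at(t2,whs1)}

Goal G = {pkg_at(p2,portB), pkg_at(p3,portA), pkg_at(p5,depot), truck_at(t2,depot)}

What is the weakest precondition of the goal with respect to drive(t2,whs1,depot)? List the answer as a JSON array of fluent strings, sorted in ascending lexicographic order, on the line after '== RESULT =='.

Regress:
  G ∩ del = {}  (empty — regression defined)
  G \ add = {pkg_at(p2,portB), pkg_at(p3,portA), pkg_at(p5,depot), truck_at(t2,depot)} \ {truck_at(t2,depot)} = {pkg_at(p2,portB), pkg_at(p3,portA), pkg_at(p5,depot)}
  ∪ pre   = {pkg_at(p2,portB), pkg_at(p3,portA), pkg_at(p5,depot)} ∪ {truck_at(t2,whs1)}
          = {pkg_at(p2,portB), pkg_at(p3,portA), pkg_at(p5,depot), truck_at(t2,whs1)}

== RESULT ==
["pkg_at(p2,portB)", "pkg_at(p3,portA)", "pkg_at(p5,depot)", "truck_at(t2,whs1)"]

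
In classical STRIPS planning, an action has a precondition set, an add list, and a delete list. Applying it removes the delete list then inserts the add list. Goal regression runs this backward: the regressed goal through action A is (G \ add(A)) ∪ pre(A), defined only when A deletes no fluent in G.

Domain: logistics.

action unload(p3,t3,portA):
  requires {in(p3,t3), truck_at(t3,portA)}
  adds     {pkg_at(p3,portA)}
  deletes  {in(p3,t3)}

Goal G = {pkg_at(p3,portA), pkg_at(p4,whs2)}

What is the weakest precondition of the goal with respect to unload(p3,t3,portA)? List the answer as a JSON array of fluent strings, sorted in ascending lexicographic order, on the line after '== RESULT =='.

Regress:
  G ∩ del = {}  (empty — regression defined)
  G \ add = {pkg_at(p3,portA), pkg_at(p4,whs2)} \ {pkg_at(p3,portA)} = {pkg_at(p4,whs2)}
  ∪ pre   = {pkg_at(p4,whs2)} ∪ {in(p3,t3), truck_at(t3,portA)}
          = {in(p3,t3), pkg_at(p4,whs2), truck_at(t3,portA)}

== RESULT ==
["in(p3,t3)", "pkg_at(p4,whs2)", "truck_at(t3,portA)"]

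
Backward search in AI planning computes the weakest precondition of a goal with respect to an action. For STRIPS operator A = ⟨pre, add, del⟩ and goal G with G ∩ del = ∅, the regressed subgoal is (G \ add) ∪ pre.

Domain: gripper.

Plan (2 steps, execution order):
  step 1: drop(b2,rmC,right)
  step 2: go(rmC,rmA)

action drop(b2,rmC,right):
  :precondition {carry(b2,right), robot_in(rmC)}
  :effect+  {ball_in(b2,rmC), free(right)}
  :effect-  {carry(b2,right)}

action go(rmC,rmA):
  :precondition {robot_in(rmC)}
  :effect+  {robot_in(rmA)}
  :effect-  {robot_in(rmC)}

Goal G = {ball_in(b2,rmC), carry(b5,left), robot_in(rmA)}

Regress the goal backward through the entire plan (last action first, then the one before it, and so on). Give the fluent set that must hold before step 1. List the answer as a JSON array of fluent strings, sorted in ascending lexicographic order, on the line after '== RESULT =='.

Regress step by step:
  through step 2 (go(rmC,rmA)): drop {robot_in(rmA)}, keep {ball_in(b2,rmC), carry(b5,left)}, require {robot_in(rmC)}
    → {ball_in(b2,rmC), carry(b5,left), robot_in(rmC)}
  through step 1 (drop(b2,rmC,right)): drop {ball_in(b2,rmC)}, keep {carry(b5,left), robot_in(rmC)}, require {carry(b2,right), robot_in(rmC)}
    → {carry(b2,right), carry(b5,left), robot_in(rmC)}

== RESULT ==
["carry(b2,right)", "carry(b5,left)", "robot_in(rmC)"]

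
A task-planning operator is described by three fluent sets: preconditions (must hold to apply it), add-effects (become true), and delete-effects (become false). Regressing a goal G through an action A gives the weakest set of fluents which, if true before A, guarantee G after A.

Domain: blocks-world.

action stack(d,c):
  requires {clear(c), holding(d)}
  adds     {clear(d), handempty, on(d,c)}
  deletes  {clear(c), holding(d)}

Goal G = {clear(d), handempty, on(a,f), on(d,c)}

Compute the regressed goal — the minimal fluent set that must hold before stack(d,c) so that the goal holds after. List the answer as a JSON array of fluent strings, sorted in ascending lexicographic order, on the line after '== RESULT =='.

Regress:
  G ∩ del = {}  (empty — regression defined)
  G \ add = {clear(d), handempty, on(a,f), on(d,c)} \ {clear(d), handempty, on(d,c)} = {on(a,f)}
  ∪ pre   = {on(a,f)} ∪ {clear(c), holding(d)}
          = {clear(c), holding(d), on(a,f)}

== RESULT ==
["clear(c)", "holding(d)", "on(a,f)"]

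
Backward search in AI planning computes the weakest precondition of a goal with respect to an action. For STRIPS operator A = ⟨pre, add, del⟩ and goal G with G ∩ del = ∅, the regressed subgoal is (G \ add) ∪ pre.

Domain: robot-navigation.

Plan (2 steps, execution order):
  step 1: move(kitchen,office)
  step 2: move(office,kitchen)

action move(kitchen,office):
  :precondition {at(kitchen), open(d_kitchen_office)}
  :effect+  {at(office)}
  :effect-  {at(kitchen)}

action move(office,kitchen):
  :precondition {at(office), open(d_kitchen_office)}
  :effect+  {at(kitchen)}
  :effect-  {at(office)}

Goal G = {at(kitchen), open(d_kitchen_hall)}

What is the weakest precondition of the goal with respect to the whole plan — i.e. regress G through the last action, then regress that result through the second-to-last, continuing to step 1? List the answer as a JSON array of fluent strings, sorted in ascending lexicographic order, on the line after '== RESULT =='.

Work backward from the goal:
  through step 2 (move(office,kitchen)): drop {at(kitchen)}, keep {open(d_kitchen_hall)}, require {at(office), open(d_kitchen_office)}
    → {at(office), open(d_kitchen_hall), open(d_kitchen_office)}
  through step 1 (move(kitchen,office)): drop {at(office)}, keep {open(d_kitchen_hall), open(d_kitchen_office)}, require {at(kitchen), open(d_kitchen_office)}
    → {at(kitchen), open(d_kitchen_hall), open(d_kitchen_office)}

== RESULT ==
["at(kitchen)", "open(d_kitchen_hall)", "open(d_kitchen_office)"]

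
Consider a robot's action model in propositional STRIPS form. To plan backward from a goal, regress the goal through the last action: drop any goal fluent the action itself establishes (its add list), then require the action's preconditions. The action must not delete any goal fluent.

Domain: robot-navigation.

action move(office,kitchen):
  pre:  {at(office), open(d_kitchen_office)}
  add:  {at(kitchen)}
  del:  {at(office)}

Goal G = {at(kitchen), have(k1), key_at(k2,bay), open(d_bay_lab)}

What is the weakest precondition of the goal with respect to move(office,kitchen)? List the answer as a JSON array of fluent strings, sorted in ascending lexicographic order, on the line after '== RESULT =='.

Compute (G \ add) ∪ pre:
  G ∩ del = {}  (empty — regression defined)
  G \ add = {at(kitchen), have(k1), key_at(k2,bay), open(d_bay_lab)} \ {at(kitchen)} = {have(k1), key_at(k2,bay), open(d_bay_lab)}
  ∪ pre   = {have(k1), key_at(k2,bay), open(d_bay_lab)} ∪ {at(office), open(d_kitchen_office)}
          = {at(office), have(k1), key_at(k2,bay), open(d_bay_lab), open(d_kitchen_office)}

== RESULT ==
["at(office)", "have(k1)", "key_at(k2,bay)", "open(d_bay_lab)", "open(d_kitchen_office)"]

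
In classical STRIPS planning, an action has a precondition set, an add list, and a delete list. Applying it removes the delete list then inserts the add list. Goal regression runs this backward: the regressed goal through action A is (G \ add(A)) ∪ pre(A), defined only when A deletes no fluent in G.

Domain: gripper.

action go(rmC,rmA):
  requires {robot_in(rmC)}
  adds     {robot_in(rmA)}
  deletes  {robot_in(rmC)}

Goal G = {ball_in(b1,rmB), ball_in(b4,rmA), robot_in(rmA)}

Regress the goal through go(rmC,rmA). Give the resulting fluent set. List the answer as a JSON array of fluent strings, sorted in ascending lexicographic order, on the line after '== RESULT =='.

Regress:
  G ∩ del = {}  (empty — regression defined)
  G \ add = {ball_in(b1,rmB), ball_in(b4,rmA), robot_in(rmA)} \ {robot_in(rmA)} = {ball_in(b1,rmB), ball_in(b4,rmA)}
  ∪ pre   = {ball_in(b1,rmB), ball_in(b4,rmA)} ∪ {robot_in(rmC)}
          = {ball_in(b1,rmB), ball_in(b4,rmA), robot_in(rmC)}

== RESULT ==
["ball_in(b1,rmB)", "ball_in(b4,rmA)", "robot_in(rmC)"]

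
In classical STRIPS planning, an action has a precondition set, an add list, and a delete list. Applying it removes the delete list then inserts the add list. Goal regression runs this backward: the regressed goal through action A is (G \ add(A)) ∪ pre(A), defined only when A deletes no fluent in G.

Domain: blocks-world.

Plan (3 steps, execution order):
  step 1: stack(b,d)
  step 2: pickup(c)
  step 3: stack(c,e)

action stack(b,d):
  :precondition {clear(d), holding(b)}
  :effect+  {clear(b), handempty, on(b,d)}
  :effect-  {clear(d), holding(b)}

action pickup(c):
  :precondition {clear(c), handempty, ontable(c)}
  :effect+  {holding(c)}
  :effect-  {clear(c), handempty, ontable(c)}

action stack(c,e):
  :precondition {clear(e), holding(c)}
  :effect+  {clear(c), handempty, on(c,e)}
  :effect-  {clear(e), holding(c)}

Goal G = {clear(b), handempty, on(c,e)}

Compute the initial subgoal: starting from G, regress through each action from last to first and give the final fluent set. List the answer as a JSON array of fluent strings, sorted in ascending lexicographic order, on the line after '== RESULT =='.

Work backward from the goal:
  through step 3 (stack(c,e)): drop {handempty, on(c,e)}, keep {clear(b)}, require {clear(e), holding(c)}
    → {clear(b), clear(e), holding(c)}
  through step 2 (pickup(c)): drop {holding(c)}, keep {clear(b), clear(e)}, require {clear(c), handempty, ontable(c)}
    → {clear(b), clear(c), clear(e), handempty, ontable(c)}
  through step 1 (stack(b,d)): drop {clear(b), handempty}, keep {clear(c), clear(e), ontable(c)}, require {clear(d), holding(b)}
    → {clear(c), clear(d), clear(e), holding(b), ontable(c)}

== RESULT ==
["clear(c)", "clear(d)", "clear(e)", "holding(b)", "ontable(c)"]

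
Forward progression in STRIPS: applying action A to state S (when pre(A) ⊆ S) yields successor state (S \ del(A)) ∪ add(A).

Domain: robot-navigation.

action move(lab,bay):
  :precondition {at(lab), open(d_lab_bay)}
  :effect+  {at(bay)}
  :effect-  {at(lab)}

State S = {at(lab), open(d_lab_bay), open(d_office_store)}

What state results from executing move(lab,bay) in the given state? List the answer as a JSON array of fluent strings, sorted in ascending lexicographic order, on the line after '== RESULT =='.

Progress:
  pre ⊆ S: {at(lab), open(d_lab_bay)} ⊆ S  — applicable
  S \ del = {open(d_lab_bay), open(d_office_store)}
  ∪ add   = {at(bay), open(d_lab_bay), open(d_office_store)}

== RESULT ==
["at(bay)", "open(d_lab_bay)", "open(d_office_store)"]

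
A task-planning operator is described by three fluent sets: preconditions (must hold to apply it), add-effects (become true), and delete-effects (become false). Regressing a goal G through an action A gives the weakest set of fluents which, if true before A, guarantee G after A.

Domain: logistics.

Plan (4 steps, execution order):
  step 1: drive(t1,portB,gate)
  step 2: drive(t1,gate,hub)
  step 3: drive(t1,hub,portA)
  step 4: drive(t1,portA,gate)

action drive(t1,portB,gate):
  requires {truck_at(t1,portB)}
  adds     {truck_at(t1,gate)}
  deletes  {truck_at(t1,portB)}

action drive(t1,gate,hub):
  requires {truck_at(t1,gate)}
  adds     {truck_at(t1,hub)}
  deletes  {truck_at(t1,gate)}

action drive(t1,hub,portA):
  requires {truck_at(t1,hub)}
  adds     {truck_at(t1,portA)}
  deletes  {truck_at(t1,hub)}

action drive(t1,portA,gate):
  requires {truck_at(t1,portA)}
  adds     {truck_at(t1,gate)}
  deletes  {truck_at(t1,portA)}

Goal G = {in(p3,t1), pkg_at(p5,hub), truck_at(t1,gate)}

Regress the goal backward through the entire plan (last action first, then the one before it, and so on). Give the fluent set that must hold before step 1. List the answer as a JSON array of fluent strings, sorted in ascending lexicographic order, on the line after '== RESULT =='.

Work backward from the goal:
  through step 4 (drive(t1,portA,gate)): drop {truck_at(t1,gate)}, keep {in(p3,t1), pkg_at(p5,hub)}, require {truck_at(t1,portA)}
    → {in(p3,t1), pkg_at(p5,hub), truck_at(t1,portA)}
  through step 3 (drive(t1,hub,portA)): drop {truck_at(t1,portA)}, keep {in(p3,t1), pkg_at(p5,hub)}, require {truck_at(t1,hub)}
    → {in(p3,t1), pkg_at(p5,hub), truck_at(t1,hub)}
  through step 2 (drive(t1,gate,hub)): drop {truck_at(t1,hub)}, keep {in(p3,t1), pkg_at(p5,hub)}, require {truck_at(t1,gate)}
    → {in(p3,t1), pkg_at(p5,hub), truck_at(t1,gate)}
  through step 1 (drive(t1,portB,gate)): drop {truck_at(t1,gate)}, keep {in(p3,t1), pkg_at(p5,hub)}, require {truck_at(t1,portB)}
    → {in(p3,t1), pkg_at(p5,hub), truck_at(t1,portB)}

== RESULT ==
["in(p3,t1)", "pkg_at(p5,hub)", "truck_at(t1,portB)"]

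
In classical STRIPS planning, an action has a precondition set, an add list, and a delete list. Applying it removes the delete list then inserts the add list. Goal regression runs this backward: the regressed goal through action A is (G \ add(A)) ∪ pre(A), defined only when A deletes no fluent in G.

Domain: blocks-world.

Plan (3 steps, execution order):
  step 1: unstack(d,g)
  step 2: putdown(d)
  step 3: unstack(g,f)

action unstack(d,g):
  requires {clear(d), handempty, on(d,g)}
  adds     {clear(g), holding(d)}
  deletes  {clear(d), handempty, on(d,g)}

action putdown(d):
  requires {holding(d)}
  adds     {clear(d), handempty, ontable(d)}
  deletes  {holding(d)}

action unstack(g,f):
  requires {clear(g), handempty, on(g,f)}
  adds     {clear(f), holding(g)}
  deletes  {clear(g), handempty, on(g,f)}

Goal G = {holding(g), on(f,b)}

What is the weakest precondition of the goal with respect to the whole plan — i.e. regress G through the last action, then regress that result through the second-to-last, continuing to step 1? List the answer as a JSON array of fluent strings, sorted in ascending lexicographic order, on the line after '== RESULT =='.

Regress step by step:
  through step 3 (unstack(g,f)): drop {holding(g)}, keep {on(f,b)}, require {clear(g), handempty, on(g,f)}
    → {clear(g), handempty, on(f,b), on(g,f)}
  through step 2 (putdown(d)): drop {handempty}, keep {clear(g), on(f,b), on(g,f)}, require {holding(d)}
    → {clear(g), holding(d), on(f,b), on(g,f)}
  through step 1 (unstack(d,g)): drop {clear(g), holding(d)}, keep {on(f,b), on(g,f)}, require {clear(d), handempty, on(d,g)}
    → {clear(d), handempty, on(d,g), on(f,b), on(g,f)}

== RESULT ==
["clear(d)", "handempty", "on(d,g)", "on(f,b)", "on(g,f)"]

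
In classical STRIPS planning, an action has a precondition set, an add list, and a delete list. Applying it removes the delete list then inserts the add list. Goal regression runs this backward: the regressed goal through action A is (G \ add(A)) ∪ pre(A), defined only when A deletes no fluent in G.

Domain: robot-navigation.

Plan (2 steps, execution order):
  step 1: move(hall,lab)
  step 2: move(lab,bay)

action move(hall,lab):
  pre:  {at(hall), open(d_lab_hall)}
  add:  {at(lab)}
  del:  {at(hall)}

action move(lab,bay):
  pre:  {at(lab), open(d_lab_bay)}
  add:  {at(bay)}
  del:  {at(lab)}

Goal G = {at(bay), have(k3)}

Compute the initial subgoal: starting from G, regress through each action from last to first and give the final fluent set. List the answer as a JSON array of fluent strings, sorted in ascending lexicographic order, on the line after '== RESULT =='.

Regress step by step:
  through step 2 (move(lab,bay)): drop {at(bay)}, keep {have(k3)}, require {at(lab), open(d_lab_bay)}
    → {at(lab), have(k3), open(d_lab_bay)}
  through step 1 (move(hall,lab)): drop {at(lab)}, keep {have(k3), open(d_lab_bay)}, require {at(hall), open(d_lab_hall)}
    → {at(hall), have(k3), open(d_lab_bay), open(d_lab_hall)}

== RESULT ==
["at(hall)", "have(k3)", "open(d_lab_bay)", "open(d_lab_hall)"]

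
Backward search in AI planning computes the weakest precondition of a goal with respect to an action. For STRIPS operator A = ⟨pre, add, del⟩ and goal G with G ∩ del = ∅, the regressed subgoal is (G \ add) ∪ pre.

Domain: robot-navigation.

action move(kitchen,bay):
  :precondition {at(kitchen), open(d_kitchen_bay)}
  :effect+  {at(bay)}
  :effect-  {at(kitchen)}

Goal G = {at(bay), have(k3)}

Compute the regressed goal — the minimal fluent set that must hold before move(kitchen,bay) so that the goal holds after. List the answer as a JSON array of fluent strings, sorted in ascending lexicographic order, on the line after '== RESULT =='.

Regress:
  G ∩ del = {}  (empty — regression defined)
  G \ add = {at(bay), have(k3)} \ {at(bay)} = {have(k3)}
  ∪ pre   = {have(k3)} ∪ {at(kitchen), open(d_kitchen_bay)}
          = {at(kitchen), have(k3), open(d_kitchen_bay)}

== RESULT ==
["at(kitchen)", "have(k3)", "open(d_kitchen_bay)"]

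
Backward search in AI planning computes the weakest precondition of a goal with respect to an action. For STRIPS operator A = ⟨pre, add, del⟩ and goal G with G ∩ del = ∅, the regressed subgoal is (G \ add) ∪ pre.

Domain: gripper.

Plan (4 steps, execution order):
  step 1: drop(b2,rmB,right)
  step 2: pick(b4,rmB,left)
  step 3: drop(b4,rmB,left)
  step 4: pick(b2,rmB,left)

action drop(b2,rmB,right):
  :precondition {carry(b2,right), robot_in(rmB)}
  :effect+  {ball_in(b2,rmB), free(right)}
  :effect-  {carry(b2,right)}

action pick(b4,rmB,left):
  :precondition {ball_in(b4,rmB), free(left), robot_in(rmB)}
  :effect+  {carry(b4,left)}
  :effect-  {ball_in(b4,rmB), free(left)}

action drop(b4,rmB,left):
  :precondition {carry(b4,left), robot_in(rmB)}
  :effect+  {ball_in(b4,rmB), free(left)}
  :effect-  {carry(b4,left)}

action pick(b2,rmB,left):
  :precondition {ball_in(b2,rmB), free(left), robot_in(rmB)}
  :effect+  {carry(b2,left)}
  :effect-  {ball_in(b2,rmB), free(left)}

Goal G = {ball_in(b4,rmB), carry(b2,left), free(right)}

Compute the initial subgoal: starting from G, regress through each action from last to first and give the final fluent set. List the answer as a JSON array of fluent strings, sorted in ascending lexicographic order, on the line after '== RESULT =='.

Regress step by step:
  through step 4 (pick(b2,rmB,left)): drop {carry(b2,left)}, keep {ball_in(b4,rmB), free(right)}, require {ball_in(b2,rmB), free(left), robot_in(rmB)}
    → {ball_in(b2,rmB), ball_in(b4,rmB), free(left), free(right), robot_in(rmB)}
  through step 3 (drop(b4,rmB,left)): drop {ball_in(b4,rmB), free(left)}, keep {ball_in(b2,rmB), free(right), robot_in(rmB)}, require {carry(b4,left), robot_in(rmB)}
    → {ball_in(b2,rmB), carry(b4,left), free(right), robot_in(rmB)}
  through step 2 (pick(b4,rmB,left)): drop {carry(b4,left)}, keep {ball_in(b2,rmB), free(right), robot_in(rmB)}, require {ball_in(b4,rmB), free(left), robot_in(rmB)}
    → {ball_in(b2,rmB), ball_in(b4,rmB), free(left), free(right), robot_in(rmB)}
  through step 1 (drop(b2,rmB,right)): drop {ball_in(b2,rmB), free(right)}, keep {ball_in(b4,rmB), free(left), robot_in(rmB)}, require {carry(b2,right), robot_in(rmB)}
    → {ball_in(b4,rmB), carry(b2,right), free(left), robot_in(rmB)}

== RESULT ==
["ball_in(b4,rmB)", "carry(b2,right)", "free(left)", "robot_in(rmB)"]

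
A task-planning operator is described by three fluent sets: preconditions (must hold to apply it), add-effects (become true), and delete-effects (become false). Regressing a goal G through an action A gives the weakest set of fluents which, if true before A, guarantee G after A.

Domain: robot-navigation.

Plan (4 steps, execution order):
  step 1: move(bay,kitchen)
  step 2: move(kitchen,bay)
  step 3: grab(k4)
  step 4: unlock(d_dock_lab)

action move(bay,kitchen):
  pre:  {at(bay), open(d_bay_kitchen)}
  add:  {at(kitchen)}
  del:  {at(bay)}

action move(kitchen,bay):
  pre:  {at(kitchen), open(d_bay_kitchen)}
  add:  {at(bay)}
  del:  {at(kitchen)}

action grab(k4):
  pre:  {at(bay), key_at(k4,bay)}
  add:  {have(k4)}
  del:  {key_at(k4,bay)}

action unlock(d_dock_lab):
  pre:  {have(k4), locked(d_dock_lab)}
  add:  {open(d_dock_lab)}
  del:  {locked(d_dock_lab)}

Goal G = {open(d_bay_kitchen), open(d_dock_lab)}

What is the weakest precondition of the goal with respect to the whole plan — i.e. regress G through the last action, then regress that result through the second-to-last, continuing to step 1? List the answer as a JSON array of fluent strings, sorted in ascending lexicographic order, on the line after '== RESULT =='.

Work backward from the goal:
  through step 4 (unlock(d_dock_lab)): drop {open(d_dock_lab)}, keep {open(d_bay_kitchen)}, require {have(k4), locked(d_dock_lab)}
    → {have(k4), locked(d_dock_lab), open(d_bay_kitchen)}
  through step 3 (grab(k4)): drop {have(k4)}, keep {locked(d_dock_lab), open(d_bay_kitchen)}, require {at(bay), key_at(k4,bay)}
    → {at(bay), key_at(k4,bay), locked(d_dock_lab), open(d_bay_kitchen)}
  through step 2 (move(kitchen,bay)): drop {at(bay)}, keep {key_at(k4,bay), locked(d_dock_lab), open(d_bay_kitchen)}, require {at(kitchen), open(d_bay_kitchen)}
    → {at(kitchen), key_at(k4,bay), locked(d_dock_lab), open(d_bay_kitchen)}
  through step 1 (move(bay,kitchen)): drop {at(kitchen)}, keep {key_at(k4,bay), locked(d_dock_lab), open(d_bay_kitchen)}, require {at(bay), open(d_bay_kitchen)}
    → {at(bay), key_at(k4,bay), locked(d_dock_lab), open(d_bay_kitchen)}

== RESULT ==
["at(bay)", "key_at(k4,bay)", "locked(d_dock_lab)", "open(d_bay_kitchen)"]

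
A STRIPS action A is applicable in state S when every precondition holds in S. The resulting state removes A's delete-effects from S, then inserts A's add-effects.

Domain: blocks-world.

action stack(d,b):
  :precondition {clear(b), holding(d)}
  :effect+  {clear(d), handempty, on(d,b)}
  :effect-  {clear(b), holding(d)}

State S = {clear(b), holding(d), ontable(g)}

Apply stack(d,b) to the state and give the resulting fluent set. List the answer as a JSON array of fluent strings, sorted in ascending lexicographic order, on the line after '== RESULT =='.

Compute (S \ del) ∪ add:
  pre ⊆ S: {clear(b), holding(d)} ⊆ S  — applicable
  S \ del = {ontable(g)}
  ∪ add   = {clear(d), handempty, on(d,b), ontable(g)}

== RESULT ==
["clear(d)", "handempty", "on(d,b)", "ontable(g)"]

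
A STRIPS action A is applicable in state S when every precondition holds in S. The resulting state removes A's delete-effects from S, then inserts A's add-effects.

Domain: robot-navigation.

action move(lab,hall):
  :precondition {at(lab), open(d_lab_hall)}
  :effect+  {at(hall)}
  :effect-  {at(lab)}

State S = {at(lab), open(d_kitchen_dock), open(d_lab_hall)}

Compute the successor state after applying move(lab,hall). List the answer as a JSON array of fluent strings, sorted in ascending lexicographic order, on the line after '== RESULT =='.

Compute (S \ del) ∪ add:
  pre ⊆ S: {at(lab), open(d_lab_hall)} ⊆ S  — applicable
  S \ del = {open(d_kitchen_dock), open(d_lab_hall)}
  ∪ add   = {at(hall), open(d_kitchen_dock), open(d_lab_hall)}

== RESULT ==
["at(hall)", "open(d_kitchen_dock)", "open(d_lab_hall)"]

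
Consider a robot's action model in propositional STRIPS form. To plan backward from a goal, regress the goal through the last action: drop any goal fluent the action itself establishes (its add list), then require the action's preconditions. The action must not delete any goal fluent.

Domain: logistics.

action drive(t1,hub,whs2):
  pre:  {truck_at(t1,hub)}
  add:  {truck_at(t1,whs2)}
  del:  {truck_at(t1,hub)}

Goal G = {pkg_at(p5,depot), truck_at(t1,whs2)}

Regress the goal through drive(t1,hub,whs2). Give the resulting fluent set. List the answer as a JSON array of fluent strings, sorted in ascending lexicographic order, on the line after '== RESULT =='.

Compute (G \ add) ∪ pre:
  G ∩ del = {}  (empty — regression defined)
  G \ add = {pkg_at(p5,depot), truck_at(t1,whs2)} \ {truck_at(t1,whs2)} = {pkg_at(p5,depot)}
  ∪ pre   = {pkg_at(p5,depot)} ∪ {truck_at(t1,hub)}
          = {pkg_at(p5,depot), truck_at(t1,hub)}

== RESULT ==
["pkg_at(p5,depot)", "truck_at(t1,hub)"]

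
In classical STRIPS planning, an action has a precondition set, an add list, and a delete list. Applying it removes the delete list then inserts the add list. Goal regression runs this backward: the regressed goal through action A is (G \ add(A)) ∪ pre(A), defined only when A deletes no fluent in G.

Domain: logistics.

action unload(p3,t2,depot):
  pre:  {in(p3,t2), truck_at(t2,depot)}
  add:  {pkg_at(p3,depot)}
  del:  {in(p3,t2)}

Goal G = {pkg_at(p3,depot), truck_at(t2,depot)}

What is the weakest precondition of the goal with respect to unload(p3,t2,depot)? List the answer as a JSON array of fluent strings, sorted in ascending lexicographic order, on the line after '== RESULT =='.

Compute (G \ add) ∪ pre:
  G ∩ del = {}  (empty — regression defined)
  G \ add = {pkg_at(p3,depot), truck_at(t2,depot)} \ {pkg_at(p3,depot)} = {truck_at(t2,depot)}
  ∪ pre   = {truck_at(t2,depot)} ∪ {in(p3,t2), truck_at(t2,depot)}
          = {in(p3,t2), truck_at(t2,depot)}

== RESULT ==
["in(p3,t2)", "truck_at(t2,depot)"]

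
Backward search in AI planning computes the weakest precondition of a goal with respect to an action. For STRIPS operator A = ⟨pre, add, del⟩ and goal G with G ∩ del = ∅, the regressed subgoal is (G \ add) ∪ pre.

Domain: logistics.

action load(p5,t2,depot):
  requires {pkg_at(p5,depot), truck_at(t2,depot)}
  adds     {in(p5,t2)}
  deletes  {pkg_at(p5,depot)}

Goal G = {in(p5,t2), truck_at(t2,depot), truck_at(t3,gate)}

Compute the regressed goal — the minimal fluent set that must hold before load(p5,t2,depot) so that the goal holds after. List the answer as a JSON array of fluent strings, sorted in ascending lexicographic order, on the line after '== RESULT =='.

Regress:
  G ∩ del = {}  (empty — regression defined)
  G \ add = {in(p5,t2), truck_at(t2,depot), truck_at(t3,gate)} \ {in(p5,t2)} = {truck_at(t2,depot), truck_at(t3,gate)}
  ∪ pre   = {truck_at(t2,depot), truck_at(t3,gate)} ∪ {pkg_at(p5,depot), truck_at(t2,depot)}
          = {pkg_at(p5,depot), truck_at(t2,depot), truck_at(t3,gate)}

== RESULT ==
["pkg_at(p5,depot)", "truck_at(t2,depot)", "truck_at(t3,gate)"]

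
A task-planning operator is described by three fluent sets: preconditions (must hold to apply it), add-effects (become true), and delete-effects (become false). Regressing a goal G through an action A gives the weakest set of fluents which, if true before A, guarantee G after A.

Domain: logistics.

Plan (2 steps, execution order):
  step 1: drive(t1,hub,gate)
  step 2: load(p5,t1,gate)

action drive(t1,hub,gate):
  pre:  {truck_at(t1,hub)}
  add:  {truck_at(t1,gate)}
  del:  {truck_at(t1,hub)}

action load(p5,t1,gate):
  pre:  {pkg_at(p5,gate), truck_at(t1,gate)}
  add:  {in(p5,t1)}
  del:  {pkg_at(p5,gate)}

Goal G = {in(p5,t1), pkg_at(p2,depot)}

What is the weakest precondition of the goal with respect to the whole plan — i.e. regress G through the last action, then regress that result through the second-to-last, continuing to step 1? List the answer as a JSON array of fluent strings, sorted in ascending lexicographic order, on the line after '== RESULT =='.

Regress step by step:
  through step 2 (load(p5,t1,gate)): drop {in(p5,t1)}, keep {pkg_at(p2,depot)}, require {pkg_at(p5,gate), truck_at(t1,gate)}
    → {pkg_at(p2,depot), pkg_at(p5,gate), truck_at(t1,gate)}
  through step 1 (drive(t1,hub,gate)): drop {truck_at(t1,gate)}, keep {pkg_at(p2,depot), pkg_at(p5,gate)}, require {truck_at(t1,hub)}
    → {pkg_at(p2,depot), pkg_at(p5,gate), truck_at(t1,hub)}

== RESULT ==
["pkg_at(p2,depot)", "pkg_at(p5,gate)", "truck_at(t1,hub)"]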